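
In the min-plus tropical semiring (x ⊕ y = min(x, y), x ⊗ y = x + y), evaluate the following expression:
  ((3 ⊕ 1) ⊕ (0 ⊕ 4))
((3 ⊕ 1) ⊕ (0 ⊕ 4)) = 0

Expand innermost to outermost. Recall ⊕ takes the minimum of its arguments and ⊗ takes their sum. Working out the expression ((3 ⊕ 1) ⊕ (0 ⊕ 4)) gives 0.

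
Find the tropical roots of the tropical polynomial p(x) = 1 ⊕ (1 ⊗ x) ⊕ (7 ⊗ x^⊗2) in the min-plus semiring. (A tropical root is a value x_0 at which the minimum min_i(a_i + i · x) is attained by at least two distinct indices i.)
Roots: {-6, 0}

Each tropical root is a break point of the lower envelope of the lines y = a_i + i · x (there are 3 lines, with slopes 0, 1, ..., 2). Only the lines that attain the minimum somewhere contribute to roots; other lines are dominated. Here the surviving (envelope) indices are i = 2, i = 1, i = 0.
Intersections between consecutive envelope lines give the roots: for adjacent envelope indices i < j the intersection is x = (a_i − a_j) / (j − i). Reading off the sorted break points: {-6, 0}.
Verification: at each break x_0, at least two indices attain the minimum of min_i(a_i + i · x_0).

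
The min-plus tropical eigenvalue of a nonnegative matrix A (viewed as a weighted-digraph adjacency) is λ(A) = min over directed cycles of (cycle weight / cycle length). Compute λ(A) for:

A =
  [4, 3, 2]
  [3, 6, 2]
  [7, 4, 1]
λ(A) = 1

Enumerate directed cycles and compute their means (weight / length). Sample:
  cycle 0 → 0: weight = 4, length = 1, mean = 4/1 ≈ 4.000
  cycle 1 → 1: weight = 6, length = 1, mean = 6/1 ≈ 6.000
  cycle 2 → 2: weight = 1, length = 1, mean = 1/1 ≈ 1.000
  cycle 0 → 1 → 0: weight = 6, length = 2, mean = 6/2 ≈ 3.000
  cycle 0 → 2 → 0: weight = 9, length = 2, mean = 9/2 ≈ 4.500
  cycle 1 → 0 → 1: weight = 6, length = 2, mean = 6/2 ≈ 3.000
Minimum mean = 1.000, attained e.g. along the cycle 2 → 2 with weight 1 and length 1. So λ(A) = 1/1 = 1.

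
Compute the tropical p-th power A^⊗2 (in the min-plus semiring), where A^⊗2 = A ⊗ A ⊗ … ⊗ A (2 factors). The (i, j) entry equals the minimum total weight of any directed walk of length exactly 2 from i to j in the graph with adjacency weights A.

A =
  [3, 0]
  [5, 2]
A^⊗2 =
  [5, 2]
  [7, 4]

Each entry (A^⊗2)_ij equals the minimum over all length-2 walks i = v_0 → v_1 → … → v_2 = j of Σ_t A[v_t][v_{t+1}]. For example, for (i, j) = (0, 1) we minimise over 2 possible intermediate vertex sequences; the minimum is 2, attained along the walk 0 → 1 → 1.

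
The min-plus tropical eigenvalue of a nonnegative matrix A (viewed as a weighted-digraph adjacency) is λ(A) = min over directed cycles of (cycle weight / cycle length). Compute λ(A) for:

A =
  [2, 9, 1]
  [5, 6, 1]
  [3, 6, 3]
λ(A) = 2

Enumerate directed cycles and compute their means (weight / length). Sample:
  cycle 0 → 0: weight = 2, length = 1, mean = 2/1 ≈ 2.000
  cycle 1 → 1: weight = 6, length = 1, mean = 6/1 ≈ 6.000
  cycle 2 → 2: weight = 3, length = 1, mean = 3/1 ≈ 3.000
  cycle 0 → 1 → 0: weight = 14, length = 2, mean = 14/2 ≈ 7.000
  cycle 0 → 2 → 0: weight = 4, length = 2, mean = 4/2 ≈ 2.000
  cycle 1 → 0 → 1: weight = 14, length = 2, mean = 14/2 ≈ 7.000
Minimum mean = 2.000, attained e.g. along the cycle 0 → 0 with weight 2 and length 1. So λ(A) = 2/1 = 2.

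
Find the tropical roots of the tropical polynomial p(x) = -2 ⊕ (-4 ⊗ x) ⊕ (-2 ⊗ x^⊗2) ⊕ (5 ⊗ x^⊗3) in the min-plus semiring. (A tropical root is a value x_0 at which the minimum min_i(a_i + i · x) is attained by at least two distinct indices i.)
Roots: {-7, -2, 2}

Each tropical root is a break point of the lower envelope of the lines y = a_i + i · x (there are 4 lines, with slopes 0, 1, ..., 3). Only the lines that attain the minimum somewhere contribute to roots; other lines are dominated. Here the surviving (envelope) indices are i = 3, i = 2, i = 1, i = 0.
Intersections between consecutive envelope lines give the roots: for adjacent envelope indices i < j the intersection is x = (a_i − a_j) / (j − i). Reading off the sorted break points: {-7, -2, 2}.
Verification: at each break x_0, at least two indices attain the minimum of min_i(a_i + i · x_0).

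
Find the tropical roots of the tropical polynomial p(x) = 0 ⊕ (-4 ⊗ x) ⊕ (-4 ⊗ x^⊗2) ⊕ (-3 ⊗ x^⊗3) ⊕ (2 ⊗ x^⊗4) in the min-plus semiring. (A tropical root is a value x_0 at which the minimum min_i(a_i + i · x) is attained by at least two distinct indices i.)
Roots: {-5, -1, 0, 4}

Each tropical root is a break point of the lower envelope of the lines y = a_i + i · x (there are 5 lines, with slopes 0, 1, ..., 4). Only the lines that attain the minimum somewhere contribute to roots; other lines are dominated. Here the surviving (envelope) indices are i = 4, i = 3, i = 2, i = 1, i = 0.
Intersections between consecutive envelope lines give the roots: for adjacent envelope indices i < j the intersection is x = (a_i − a_j) / (j − i). Reading off the sorted break points: {-5, -1, 0, 4}.
Verification: at each break x_0, at least two indices attain the minimum of min_i(a_i + i · x_0).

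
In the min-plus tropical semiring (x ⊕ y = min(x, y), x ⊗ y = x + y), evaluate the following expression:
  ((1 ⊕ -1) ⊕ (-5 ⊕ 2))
((1 ⊕ -1) ⊕ (-5 ⊕ 2)) = -5

Expand innermost to outermost. Recall ⊕ takes the minimum of its arguments and ⊗ takes their sum. Working out the expression ((1 ⊕ -1) ⊕ (-5 ⊕ 2)) gives -5.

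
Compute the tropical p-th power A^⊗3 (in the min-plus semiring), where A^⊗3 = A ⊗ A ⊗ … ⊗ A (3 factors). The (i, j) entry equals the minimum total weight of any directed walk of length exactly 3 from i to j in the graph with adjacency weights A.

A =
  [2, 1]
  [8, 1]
A^⊗3 =
  [6, 3]
  [10, 3]

Each entry (A^⊗3)_ij equals the minimum over all length-3 walks i = v_0 → v_1 → … → v_3 = j of Σ_t A[v_t][v_{t+1}]. For example, for (i, j) = (0, 1) we minimise over 4 possible intermediate vertex sequences; the minimum is 3, attained along the walk 0 → 1 → 1 → 1.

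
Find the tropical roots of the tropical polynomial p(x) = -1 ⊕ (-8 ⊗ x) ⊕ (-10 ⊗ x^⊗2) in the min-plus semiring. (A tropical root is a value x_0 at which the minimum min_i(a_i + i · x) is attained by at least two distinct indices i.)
Roots: {2, 7}

Each tropical root is a break point of the lower envelope of the lines y = a_i + i · x (there are 3 lines, with slopes 0, 1, ..., 2). Only the lines that attain the minimum somewhere contribute to roots; other lines are dominated. Here the surviving (envelope) indices are i = 2, i = 1, i = 0.
Intersections between consecutive envelope lines give the roots: for adjacent envelope indices i < j the intersection is x = (a_i − a_j) / (j − i). Reading off the sorted break points: {2, 7}.
Verification: at each break x_0, at least two indices attain the minimum of min_i(a_i + i · x_0).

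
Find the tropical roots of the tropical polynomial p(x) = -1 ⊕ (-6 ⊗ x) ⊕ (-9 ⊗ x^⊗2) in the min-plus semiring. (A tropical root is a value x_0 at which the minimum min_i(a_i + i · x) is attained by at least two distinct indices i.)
Roots: {3, 5}

Each tropical root is a break point of the lower envelope of the lines y = a_i + i · x (there are 3 lines, with slopes 0, 1, ..., 2). Only the lines that attain the minimum somewhere contribute to roots; other lines are dominated. Here the surviving (envelope) indices are i = 2, i = 1, i = 0.
Intersections between consecutive envelope lines give the roots: for adjacent envelope indices i < j the intersection is x = (a_i − a_j) / (j − i). Reading off the sorted break points: {3, 5}.
Verification: at each break x_0, at least two indices attain the minimum of min_i(a_i + i · x_0).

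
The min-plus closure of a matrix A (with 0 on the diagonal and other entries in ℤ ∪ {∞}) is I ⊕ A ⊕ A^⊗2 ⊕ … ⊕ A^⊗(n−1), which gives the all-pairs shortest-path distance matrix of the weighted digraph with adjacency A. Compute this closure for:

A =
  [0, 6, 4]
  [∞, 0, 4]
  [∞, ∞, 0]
Closure =
  [0, 6, 4]
  [∞, 0, 4]
  [∞, ∞, 0]

This is the Floyd-Warshall all-pairs shortest-path computation. For each intermediate vertex k = 0, 1, …, 2, update dist[i][j] ← min(dist[i][j], dist[i][k] + dist[k][j]). The final matrix gives, for each (i, j), the minimum total weight of any directed path from i to j (possibly empty when i = j).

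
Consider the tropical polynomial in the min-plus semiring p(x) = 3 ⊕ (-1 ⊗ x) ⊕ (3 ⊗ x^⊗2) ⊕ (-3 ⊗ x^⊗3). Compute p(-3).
p(-3) = -12

A tropical monomial a ⊗ x^⊗i evaluates to a + i · x. Evaluating each term at x = -3:
  Term 0 contributes 3 + 0 · -3 = 3
  Term 1 contributes -1 + 1 · -3 = -4
  Term 2 contributes 3 + 2 · -3 = -3
  Term 3 contributes -3 + 3 · -3 = -12
p(-3) = ⊕ of these = min[3, -4, -3, -12] = -12.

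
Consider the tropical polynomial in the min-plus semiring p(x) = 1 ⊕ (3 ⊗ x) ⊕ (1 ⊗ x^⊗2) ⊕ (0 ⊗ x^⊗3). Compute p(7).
p(7) = 1

A tropical monomial a ⊗ x^⊗i evaluates to a + i · x. Evaluating each term at x = 7:
  Term 0 contributes 1 + 0 · 7 = 1
  Term 1 contributes 3 + 1 · 7 = 10
  Term 2 contributes 1 + 2 · 7 = 15
  Term 3 contributes 0 + 3 · 7 = 21
p(7) = ⊕ of these = min[1, 10, 15, 21] = 1.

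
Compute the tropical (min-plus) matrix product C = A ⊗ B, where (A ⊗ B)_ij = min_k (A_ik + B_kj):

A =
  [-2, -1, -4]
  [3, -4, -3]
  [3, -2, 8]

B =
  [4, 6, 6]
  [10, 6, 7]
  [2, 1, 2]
A ⊗ B =
  [-2, -3, -2]
  [-1, -2, -1]
  [7, 4, 5]

Apply the min-plus product entry-by-entry:
  C[0][0] = min over k of (A[0][0] + B[0][0] = -2 + 4 = 2, A[0][1] + B[1][0] = -1 + 10 = 9, A[0][2] + B[2][0] = -4 + 2 = -2) = -2 (attained at k = 2)
  C[0][1] = min over k of (A[0][0] + B[0][1] = -2 + 6 = 4, A[0][1] + B[1][1] = -1 + 6 = 5, A[0][2] + B[2][1] = -4 + 1 = -3) = -3 (attained at k = 2)
  C[0][2] = min over k of (A[0][0] + B[0][2] = -2 + 6 = 4, A[0][1] + B[1][2] = -1 + 7 = 6, A[0][2] + B[2][2] = -4 + 2 = -2) = -2 (attained at k = 2)
  C[1][0] = min over k of (A[1][0] + B[0][0] = 3 + 4 = 7, A[1][1] + B[1][0] = -4 + 10 = 6, A[1][2] + B[2][0] = -3 + 2 = -1) = -1 (attained at k = 2)
  C[1][1] = min over k of (A[1][0] + B[0][1] = 3 + 6 = 9, A[1][1] + B[1][1] = -4 + 6 = 2, A[1][2] + B[2][1] = -3 + 1 = -2) = -2 (attained at k = 2)
  C[1][2] = min over k of (A[1][0] + B[0][2] = 3 + 6 = 9, A[1][1] + B[1][2] = -4 + 7 = 3, A[1][2] + B[2][2] = -3 + 2 = -1) = -1 (attained at k = 2)
  C[2][0] = min over k of (A[2][0] + B[0][0] = 3 + 4 = 7, A[2][1] + B[1][0] = -2 + 10 = 8, A[2][2] + B[2][0] = 8 + 2 = 10) = 7 (attained at k = 0)
  C[2][1] = min over k of (A[2][0] + B[0][1] = 3 + 6 = 9, A[2][1] + B[1][1] = -2 + 6 = 4, A[2][2] + B[2][1] = 8 + 1 = 9) = 4 (attained at k = 1)
  C[2][2] = min over k of (A[2][0] + B[0][2] = 3 + 6 = 9, A[2][1] + B[1][2] = -2 + 7 = 5, A[2][2] + B[2][2] = 8 + 2 = 10) = 5 (attained at k = 1)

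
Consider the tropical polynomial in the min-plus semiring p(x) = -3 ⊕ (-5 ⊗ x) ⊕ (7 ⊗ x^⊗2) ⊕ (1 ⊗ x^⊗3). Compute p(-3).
p(-3) = -8

A tropical monomial a ⊗ x^⊗i evaluates to a + i · x. Evaluating each term at x = -3:
  Term 0 contributes -3 + 0 · -3 = -3
  Term 1 contributes -5 + 1 · -3 = -8
  Term 2 contributes 7 + 2 · -3 = 1
  Term 3 contributes 1 + 3 · -3 = -8
p(-3) = ⊕ of these = min[-3, -8, 1, -8] = -8.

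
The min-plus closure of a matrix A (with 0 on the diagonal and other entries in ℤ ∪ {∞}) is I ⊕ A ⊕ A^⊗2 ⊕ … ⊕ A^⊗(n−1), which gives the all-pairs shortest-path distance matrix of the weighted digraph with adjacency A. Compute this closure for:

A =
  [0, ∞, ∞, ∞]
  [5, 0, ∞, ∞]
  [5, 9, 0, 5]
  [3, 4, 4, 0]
Closure =
  [0, ∞, ∞, ∞]
  [5, 0, ∞, ∞]
  [5, 9, 0, 5]
  [3, 4, 4, 0]

This is the Floyd-Warshall all-pairs shortest-path computation. For each intermediate vertex k = 0, 1, …, 3, update dist[i][j] ← min(dist[i][j], dist[i][k] + dist[k][j]). The final matrix gives, for each (i, j), the minimum total weight of any directed path from i to j (possibly empty when i = j).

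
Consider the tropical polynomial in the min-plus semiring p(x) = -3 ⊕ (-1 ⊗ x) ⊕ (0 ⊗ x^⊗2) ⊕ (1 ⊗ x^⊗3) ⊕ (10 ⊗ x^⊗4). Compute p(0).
p(0) = -3

A tropical monomial a ⊗ x^⊗i evaluates to a + i · x. Evaluating each term at x = 0:
  Term 0 contributes -3 + 0 · 0 = -3
  Term 1 contributes -1 + 1 · 0 = -1
  Term 2 contributes 0 + 2 · 0 = 0
  Term 3 contributes 1 + 3 · 0 = 1
  Term 4 contributes 10 + 4 · 0 = 10
p(0) = ⊕ of these = min[-3, -1, 0, 1, 10] = -3.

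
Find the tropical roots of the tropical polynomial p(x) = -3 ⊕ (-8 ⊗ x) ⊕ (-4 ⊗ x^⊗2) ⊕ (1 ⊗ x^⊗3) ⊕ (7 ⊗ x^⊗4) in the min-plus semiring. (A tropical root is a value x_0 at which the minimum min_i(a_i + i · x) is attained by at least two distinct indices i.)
Roots: {-6, -5, -4, 5}

Each tropical root is a break point of the lower envelope of the lines y = a_i + i · x (there are 5 lines, with slopes 0, 1, ..., 4). Only the lines that attain the minimum somewhere contribute to roots; other lines are dominated. Here the surviving (envelope) indices are i = 4, i = 3, i = 2, i = 1, i = 0.
Intersections between consecutive envelope lines give the roots: for adjacent envelope indices i < j the intersection is x = (a_i − a_j) / (j − i). Reading off the sorted break points: {-6, -5, -4, 5}.
Verification: at each break x_0, at least two indices attain the minimum of min_i(a_i + i · x_0).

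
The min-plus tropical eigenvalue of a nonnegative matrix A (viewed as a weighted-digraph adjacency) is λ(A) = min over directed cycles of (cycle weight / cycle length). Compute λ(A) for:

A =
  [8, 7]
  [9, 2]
λ(A) = 2

Enumerate directed cycles and compute their means (weight / length). Sample:
  cycle 0 → 0: weight = 8, length = 1, mean = 8/1 ≈ 8.000
  cycle 1 → 1: weight = 2, length = 1, mean = 2/1 ≈ 2.000
  cycle 0 → 1 → 0: weight = 16, length = 2, mean = 16/2 ≈ 8.000
  cycle 1 → 0 → 1: weight = 16, length = 2, mean = 16/2 ≈ 8.000
Minimum mean = 2.000, attained e.g. along the cycle 1 → 1 with weight 2 and length 1. So λ(A) = 2/1 = 2.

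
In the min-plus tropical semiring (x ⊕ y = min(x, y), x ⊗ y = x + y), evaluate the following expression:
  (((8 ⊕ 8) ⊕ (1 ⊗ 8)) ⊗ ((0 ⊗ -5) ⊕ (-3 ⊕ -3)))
(((8 ⊕ 8) ⊕ (1 ⊗ 8)) ⊗ ((0 ⊗ -5) ⊕ (-3 ⊕ -3))) = 3

Expand innermost to outermost. Recall ⊕ takes the minimum of its arguments and ⊗ takes their sum. Working out the expression (((8 ⊕ 8) ⊕ (1 ⊗ 8)) ⊗ ((0 ⊗ -5) ⊕ (-3 ⊕ -3))) gives 3.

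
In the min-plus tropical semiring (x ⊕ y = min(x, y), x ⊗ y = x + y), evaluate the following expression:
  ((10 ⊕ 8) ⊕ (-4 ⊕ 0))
((10 ⊕ 8) ⊕ (-4 ⊕ 0)) = -4

Expand innermost to outermost. Recall ⊕ takes the minimum of its arguments and ⊗ takes their sum. Working out the expression ((10 ⊕ 8) ⊕ (-4 ⊕ 0)) gives -4.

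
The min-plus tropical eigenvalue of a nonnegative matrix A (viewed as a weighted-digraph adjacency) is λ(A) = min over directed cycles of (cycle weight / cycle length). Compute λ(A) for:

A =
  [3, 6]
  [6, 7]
λ(A) = 3

Enumerate directed cycles and compute their means (weight / length). Sample:
  cycle 0 → 0: weight = 3, length = 1, mean = 3/1 ≈ 3.000
  cycle 1 → 1: weight = 7, length = 1, mean = 7/1 ≈ 7.000
  cycle 0 → 1 → 0: weight = 12, length = 2, mean = 12/2 ≈ 6.000
  cycle 1 → 0 → 1: weight = 12, length = 2, mean = 12/2 ≈ 6.000
Minimum mean = 3.000, attained e.g. along the cycle 0 → 0 with weight 3 and length 1. So λ(A) = 3/1 = 3.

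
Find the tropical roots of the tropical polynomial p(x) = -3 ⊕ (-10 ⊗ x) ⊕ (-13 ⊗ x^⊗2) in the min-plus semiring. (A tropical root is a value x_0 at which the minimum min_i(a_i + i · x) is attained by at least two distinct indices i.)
Roots: {3, 7}

Each tropical root is a break point of the lower envelope of the lines y = a_i + i · x (there are 3 lines, with slopes 0, 1, ..., 2). Only the lines that attain the minimum somewhere contribute to roots; other lines are dominated. Here the surviving (envelope) indices are i = 2, i = 1, i = 0.
Intersections between consecutive envelope lines give the roots: for adjacent envelope indices i < j the intersection is x = (a_i − a_j) / (j − i). Reading off the sorted break points: {3, 7}.
Verification: at each break x_0, at least two indices attain the minimum of min_i(a_i + i · x_0).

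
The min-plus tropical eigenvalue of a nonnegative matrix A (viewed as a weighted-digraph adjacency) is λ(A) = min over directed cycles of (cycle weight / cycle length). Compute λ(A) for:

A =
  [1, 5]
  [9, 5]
λ(A) = 1

Enumerate directed cycles and compute their means (weight / length). Sample:
  cycle 0 → 0: weight = 1, length = 1, mean = 1/1 ≈ 1.000
  cycle 1 → 1: weight = 5, length = 1, mean = 5/1 ≈ 5.000
  cycle 0 → 1 → 0: weight = 14, length = 2, mean = 14/2 ≈ 7.000
  cycle 1 → 0 → 1: weight = 14, length = 2, mean = 14/2 ≈ 7.000
Minimum mean = 1.000, attained e.g. along the cycle 0 → 0 with weight 1 and length 1. So λ(A) = 1/1 = 1.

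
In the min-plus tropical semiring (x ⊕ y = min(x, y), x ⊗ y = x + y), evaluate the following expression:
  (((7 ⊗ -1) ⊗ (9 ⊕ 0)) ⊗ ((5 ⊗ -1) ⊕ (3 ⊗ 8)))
(((7 ⊗ -1) ⊗ (9 ⊕ 0)) ⊗ ((5 ⊗ -1) ⊕ (3 ⊗ 8))) = 10

Expand innermost to outermost. Recall ⊕ takes the minimum of its arguments and ⊗ takes their sum. Working out the expression (((7 ⊗ -1) ⊗ (9 ⊕ 0)) ⊗ ((5 ⊗ -1) ⊕ (3 ⊗ 8))) gives 10.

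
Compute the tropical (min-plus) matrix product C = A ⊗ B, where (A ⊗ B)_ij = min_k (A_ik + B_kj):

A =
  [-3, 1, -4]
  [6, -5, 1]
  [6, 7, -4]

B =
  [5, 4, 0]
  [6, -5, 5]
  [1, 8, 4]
A ⊗ B =
  [-3, -4, -3]
  [1, -10, 0]
  [-3, 2, 0]

Apply the min-plus product entry-by-entry:
  C[0][0] = min over k of (A[0][0] + B[0][0] = -3 + 5 = 2, A[0][1] + B[1][0] = 1 + 6 = 7, A[0][2] + B[2][0] = -4 + 1 = -3) = -3 (attained at k = 2)
  C[0][1] = min over k of (A[0][0] + B[0][1] = -3 + 4 = 1, A[0][1] + B[1][1] = 1 + -5 = -4, A[0][2] + B[2][1] = -4 + 8 = 4) = -4 (attained at k = 1)
  C[0][2] = min over k of (A[0][0] + B[0][2] = -3 + 0 = -3, A[0][1] + B[1][2] = 1 + 5 = 6, A[0][2] + B[2][2] = -4 + 4 = 0) = -3 (attained at k = 0)
  C[1][0] = min over k of (A[1][0] + B[0][0] = 6 + 5 = 11, A[1][1] + B[1][0] = -5 + 6 = 1, A[1][2] + B[2][0] = 1 + 1 = 2) = 1 (attained at k = 1)
  C[1][1] = min over k of (A[1][0] + B[0][1] = 6 + 4 = 10, A[1][1] + B[1][1] = -5 + -5 = -10, A[1][2] + B[2][1] = 1 + 8 = 9) = -10 (attained at k = 1)
  C[1][2] = min over k of (A[1][0] + B[0][2] = 6 + 0 = 6, A[1][1] + B[1][2] = -5 + 5 = 0, A[1][2] + B[2][2] = 1 + 4 = 5) = 0 (attained at k = 1)
  C[2][0] = min over k of (A[2][0] + B[0][0] = 6 + 5 = 11, A[2][1] + B[1][0] = 7 + 6 = 13, A[2][2] + B[2][0] = -4 + 1 = -3) = -3 (attained at k = 2)
  C[2][1] = min over k of (A[2][0] + B[0][1] = 6 + 4 = 10, A[2][1] + B[1][1] = 7 + -5 = 2, A[2][2] + B[2][1] = -4 + 8 = 4) = 2 (attained at k = 1)
  C[2][2] = min over k of (A[2][0] + B[0][2] = 6 + 0 = 6, A[2][1] + B[1][2] = 7 + 5 = 12, A[2][2] + B[2][2] = -4 + 4 = 0) = 0 (attained at k = 2)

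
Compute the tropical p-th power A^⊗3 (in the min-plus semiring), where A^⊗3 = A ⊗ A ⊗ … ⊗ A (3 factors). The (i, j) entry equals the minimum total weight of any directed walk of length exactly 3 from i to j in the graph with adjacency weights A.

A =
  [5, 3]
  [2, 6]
A^⊗3 =
  [10, 8]
  [7, 10]

Each entry (A^⊗3)_ij equals the minimum over all length-3 walks i = v_0 → v_1 → … → v_3 = j of Σ_t A[v_t][v_{t+1}]. For example, for (i, j) = (0, 1) we minimise over 4 possible intermediate vertex sequences; the minimum is 8, attained along the walk 0 → 1 → 0 → 1.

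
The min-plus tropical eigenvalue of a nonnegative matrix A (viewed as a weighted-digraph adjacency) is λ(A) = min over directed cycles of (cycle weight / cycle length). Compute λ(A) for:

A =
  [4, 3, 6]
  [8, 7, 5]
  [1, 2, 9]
λ(A) = 3

Enumerate directed cycles and compute their means (weight / length). Sample:
  cycle 0 → 0: weight = 4, length = 1, mean = 4/1 ≈ 4.000
  cycle 1 → 1: weight = 7, length = 1, mean = 7/1 ≈ 7.000
  cycle 2 → 2: weight = 9, length = 1, mean = 9/1 ≈ 9.000
  cycle 0 → 1 → 0: weight = 11, length = 2, mean = 11/2 ≈ 5.500
  cycle 0 → 2 → 0: weight = 7, length = 2, mean = 7/2 ≈ 3.500
  cycle 1 → 0 → 1: weight = 11, length = 2, mean = 11/2 ≈ 5.500
Minimum mean = 3.000, attained e.g. along the cycle 0 → 1 → 2 → 0 with weight 9 and length 3. So λ(A) = 9/3 = 3.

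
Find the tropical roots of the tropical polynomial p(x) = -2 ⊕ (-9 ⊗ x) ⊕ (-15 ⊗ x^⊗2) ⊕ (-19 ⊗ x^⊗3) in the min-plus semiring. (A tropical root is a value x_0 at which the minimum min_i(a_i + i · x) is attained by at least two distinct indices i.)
Roots: {4, 6, 7}

Each tropical root is a break point of the lower envelope of the lines y = a_i + i · x (there are 4 lines, with slopes 0, 1, ..., 3). Only the lines that attain the minimum somewhere contribute to roots; other lines are dominated. Here the surviving (envelope) indices are i = 3, i = 2, i = 1, i = 0.
Intersections between consecutive envelope lines give the roots: for adjacent envelope indices i < j the intersection is x = (a_i − a_j) / (j − i). Reading off the sorted break points: {4, 6, 7}.
Verification: at each break x_0, at least two indices attain the minimum of min_i(a_i + i · x_0).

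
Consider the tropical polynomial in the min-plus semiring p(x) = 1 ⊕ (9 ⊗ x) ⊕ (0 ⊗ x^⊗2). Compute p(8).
p(8) = 1

A tropical monomial a ⊗ x^⊗i evaluates to a + i · x. Evaluating each term at x = 8:
  Term 0 contributes 1 + 0 · 8 = 1
  Term 1 contributes 9 + 1 · 8 = 17
  Term 2 contributes 0 + 2 · 8 = 16
p(8) = ⊕ of these = min[1, 17, 16] = 1.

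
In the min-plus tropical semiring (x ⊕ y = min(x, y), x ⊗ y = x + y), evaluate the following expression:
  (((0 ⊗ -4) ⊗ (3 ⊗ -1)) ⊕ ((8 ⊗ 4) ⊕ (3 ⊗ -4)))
(((0 ⊗ -4) ⊗ (3 ⊗ -1)) ⊕ ((8 ⊗ 4) ⊕ (3 ⊗ -4))) = -2

Expand innermost to outermost. Recall ⊕ takes the minimum of its arguments and ⊗ takes their sum. Working out the expression (((0 ⊗ -4) ⊗ (3 ⊗ -1)) ⊕ ((8 ⊗ 4) ⊕ (3 ⊗ -4))) gives -2.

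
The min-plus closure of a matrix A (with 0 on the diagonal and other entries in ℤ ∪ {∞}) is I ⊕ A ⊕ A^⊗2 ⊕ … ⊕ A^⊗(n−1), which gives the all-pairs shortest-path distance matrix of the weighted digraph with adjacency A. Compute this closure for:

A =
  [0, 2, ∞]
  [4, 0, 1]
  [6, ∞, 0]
Closure =
  [0, 2, 3]
  [4, 0, 1]
  [6, 8, 0]

This is the Floyd-Warshall all-pairs shortest-path computation. For each intermediate vertex k = 0, 1, …, 2, update dist[i][j] ← min(dist[i][j], dist[i][k] + dist[k][j]). The final matrix gives, for each (i, j), the minimum total weight of any directed path from i to j (possibly empty when i = j).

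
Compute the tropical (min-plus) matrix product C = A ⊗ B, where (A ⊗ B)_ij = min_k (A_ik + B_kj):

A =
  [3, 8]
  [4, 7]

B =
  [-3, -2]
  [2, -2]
A ⊗ B =
  [0, 1]
  [1, 2]

Apply the min-plus product entry-by-entry:
  C[0][0] = min over k of (A[0][0] + B[0][0] = 3 + -3 = 0, A[0][1] + B[1][0] = 8 + 2 = 10) = 0 (attained at k = 0)
  C[0][1] = min over k of (A[0][0] + B[0][1] = 3 + -2 = 1, A[0][1] + B[1][1] = 8 + -2 = 6) = 1 (attained at k = 0)
  C[1][0] = min over k of (A[1][0] + B[0][0] = 4 + -3 = 1, A[1][1] + B[1][0] = 7 + 2 = 9) = 1 (attained at k = 0)
  C[1][1] = min over k of (A[1][0] + B[0][1] = 4 + -2 = 2, A[1][1] + B[1][1] = 7 + -2 = 5) = 2 (attained at k = 0)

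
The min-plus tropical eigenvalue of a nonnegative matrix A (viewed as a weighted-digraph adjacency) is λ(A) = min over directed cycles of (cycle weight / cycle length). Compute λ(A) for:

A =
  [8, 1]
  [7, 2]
λ(A) = 2

Enumerate directed cycles and compute their means (weight / length). Sample:
  cycle 0 → 0: weight = 8, length = 1, mean = 8/1 ≈ 8.000
  cycle 1 → 1: weight = 2, length = 1, mean = 2/1 ≈ 2.000
  cycle 0 → 1 → 0: weight = 8, length = 2, mean = 8/2 ≈ 4.000
  cycle 1 → 0 → 1: weight = 8, length = 2, mean = 8/2 ≈ 4.000
Minimum mean = 2.000, attained e.g. along the cycle 1 → 1 with weight 2 and length 1. So λ(A) = 2/1 = 2.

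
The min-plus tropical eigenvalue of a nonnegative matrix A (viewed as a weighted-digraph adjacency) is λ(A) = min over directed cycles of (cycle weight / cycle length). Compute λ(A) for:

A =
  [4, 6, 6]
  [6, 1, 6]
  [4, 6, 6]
λ(A) = 1

Enumerate directed cycles and compute their means (weight / length). Sample:
  cycle 0 → 0: weight = 4, length = 1, mean = 4/1 ≈ 4.000
  cycle 1 → 1: weight = 1, length = 1, mean = 1/1 ≈ 1.000
  cycle 2 → 2: weight = 6, length = 1, mean = 6/1 ≈ 6.000
  cycle 0 → 1 → 0: weight = 12, length = 2, mean = 12/2 ≈ 6.000
  cycle 0 → 2 → 0: weight = 10, length = 2, mean = 10/2 ≈ 5.000
  cycle 1 → 0 → 1: weight = 12, length = 2, mean = 12/2 ≈ 6.000
Minimum mean = 1.000, attained e.g. along the cycle 1 → 1 with weight 1 and length 1. So λ(A) = 1/1 = 1.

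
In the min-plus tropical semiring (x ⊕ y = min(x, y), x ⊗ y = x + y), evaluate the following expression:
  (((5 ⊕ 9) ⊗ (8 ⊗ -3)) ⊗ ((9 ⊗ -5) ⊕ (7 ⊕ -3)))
(((5 ⊕ 9) ⊗ (8 ⊗ -3)) ⊗ ((9 ⊗ -5) ⊕ (7 ⊕ -3))) = 7

Expand innermost to outermost. Recall ⊕ takes the minimum of its arguments and ⊗ takes their sum. Working out the expression (((5 ⊕ 9) ⊗ (8 ⊗ -3)) ⊗ ((9 ⊗ -5) ⊕ (7 ⊕ -3))) gives 7.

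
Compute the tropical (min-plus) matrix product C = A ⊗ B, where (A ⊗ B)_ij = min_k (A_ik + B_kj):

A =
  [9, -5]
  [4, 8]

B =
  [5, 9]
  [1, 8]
A ⊗ B =
  [-4, 3]
  [9, 13]

Apply the min-plus product entry-by-entry:
  C[0][0] = min over k of (A[0][0] + B[0][0] = 9 + 5 = 14, A[0][1] + B[1][0] = -5 + 1 = -4) = -4 (attained at k = 1)
  C[0][1] = min over k of (A[0][0] + B[0][1] = 9 + 9 = 18, A[0][1] + B[1][1] = -5 + 8 = 3) = 3 (attained at k = 1)
  C[1][0] = min over k of (A[1][0] + B[0][0] = 4 + 5 = 9, A[1][1] + B[1][0] = 8 + 1 = 9) = 9 (attained at k = 0)
  C[1][1] = min over k of (A[1][0] + B[0][1] = 4 + 9 = 13, A[1][1] + B[1][1] = 8 + 8 = 16) = 13 (attained at k = 0)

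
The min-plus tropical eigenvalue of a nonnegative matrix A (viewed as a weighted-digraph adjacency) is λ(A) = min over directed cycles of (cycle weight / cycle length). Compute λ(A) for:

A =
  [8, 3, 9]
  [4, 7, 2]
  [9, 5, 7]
λ(A) = 7/2

Enumerate directed cycles and compute their means (weight / length). Sample:
  cycle 0 → 0: weight = 8, length = 1, mean = 8/1 ≈ 8.000
  cycle 1 → 1: weight = 7, length = 1, mean = 7/1 ≈ 7.000
  cycle 2 → 2: weight = 7, length = 1, mean = 7/1 ≈ 7.000
  cycle 0 → 1 → 0: weight = 7, length = 2, mean = 7/2 ≈ 3.500
  cycle 0 → 2 → 0: weight = 18, length = 2, mean = 18/2 ≈ 9.000
  cycle 1 → 0 → 1: weight = 7, length = 2, mean = 7/2 ≈ 3.500
Minimum mean = 3.500, attained e.g. along the cycle 0 → 1 → 0 with weight 7 and length 2. So λ(A) = 7/2 = 7/2.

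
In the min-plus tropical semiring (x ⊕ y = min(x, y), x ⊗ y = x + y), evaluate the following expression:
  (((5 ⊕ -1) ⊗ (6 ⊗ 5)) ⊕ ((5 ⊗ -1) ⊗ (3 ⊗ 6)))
(((5 ⊕ -1) ⊗ (6 ⊗ 5)) ⊕ ((5 ⊗ -1) ⊗ (3 ⊗ 6))) = 10

Expand innermost to outermost. Recall ⊕ takes the minimum of its arguments and ⊗ takes their sum. Working out the expression (((5 ⊕ -1) ⊗ (6 ⊗ 5)) ⊕ ((5 ⊗ -1) ⊗ (3 ⊗ 6))) gives 10.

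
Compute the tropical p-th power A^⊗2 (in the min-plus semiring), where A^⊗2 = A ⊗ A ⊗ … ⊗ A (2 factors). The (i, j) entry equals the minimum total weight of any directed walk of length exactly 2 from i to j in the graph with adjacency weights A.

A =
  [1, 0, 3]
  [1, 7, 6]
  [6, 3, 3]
A^⊗2 =
  [1, 1, 4]
  [2, 1, 4]
  [4, 6, 6]

Each entry (A^⊗2)_ij equals the minimum over all length-2 walks i = v_0 → v_1 → … → v_2 = j of Σ_t A[v_t][v_{t+1}]. For example, for (i, j) = (0, 2) we minimise over 3 possible intermediate vertex sequences; the minimum is 4, attained along the walk 0 → 0 → 2.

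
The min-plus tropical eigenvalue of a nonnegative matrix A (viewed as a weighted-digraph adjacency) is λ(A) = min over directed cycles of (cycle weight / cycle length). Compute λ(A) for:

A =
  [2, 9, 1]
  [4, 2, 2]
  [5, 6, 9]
λ(A) = 2

Enumerate directed cycles and compute their means (weight / length). Sample:
  cycle 0 → 0: weight = 2, length = 1, mean = 2/1 ≈ 2.000
  cycle 1 → 1: weight = 2, length = 1, mean = 2/1 ≈ 2.000
  cycle 2 → 2: weight = 9, length = 1, mean = 9/1 ≈ 9.000
  cycle 0 → 1 → 0: weight = 13, length = 2, mean = 13/2 ≈ 6.500
  cycle 0 → 2 → 0: weight = 6, length = 2, mean = 6/2 ≈ 3.000
  cycle 1 → 0 → 1: weight = 13, length = 2, mean = 13/2 ≈ 6.500
Minimum mean = 2.000, attained e.g. along the cycle 0 → 0 with weight 2 and length 1. So λ(A) = 2/1 = 2.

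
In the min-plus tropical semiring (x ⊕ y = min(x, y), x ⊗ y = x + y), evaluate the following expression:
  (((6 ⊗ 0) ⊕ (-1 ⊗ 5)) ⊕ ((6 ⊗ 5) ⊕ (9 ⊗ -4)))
(((6 ⊗ 0) ⊕ (-1 ⊗ 5)) ⊕ ((6 ⊗ 5) ⊕ (9 ⊗ -4))) = 4

Expand innermost to outermost. Recall ⊕ takes the minimum of its arguments and ⊗ takes their sum. Working out the expression (((6 ⊗ 0) ⊕ (-1 ⊗ 5)) ⊕ ((6 ⊗ 5) ⊕ (9 ⊗ -4))) gives 4.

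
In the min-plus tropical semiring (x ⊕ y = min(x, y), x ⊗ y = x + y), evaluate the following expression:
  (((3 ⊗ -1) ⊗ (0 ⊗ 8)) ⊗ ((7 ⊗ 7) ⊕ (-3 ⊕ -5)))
(((3 ⊗ -1) ⊗ (0 ⊗ 8)) ⊗ ((7 ⊗ 7) ⊕ (-3 ⊕ -5))) = 5

Expand innermost to outermost. Recall ⊕ takes the minimum of its arguments and ⊗ takes their sum. Working out the expression (((3 ⊗ -1) ⊗ (0 ⊗ 8)) ⊗ ((7 ⊗ 7) ⊕ (-3 ⊕ -5))) gives 5.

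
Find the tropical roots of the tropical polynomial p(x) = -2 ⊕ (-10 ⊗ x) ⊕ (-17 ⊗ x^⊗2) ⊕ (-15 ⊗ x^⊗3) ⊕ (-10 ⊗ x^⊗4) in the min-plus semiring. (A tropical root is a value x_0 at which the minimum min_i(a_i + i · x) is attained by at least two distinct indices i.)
Roots: {-5, -2, 7, 8}

Each tropical root is a break point of the lower envelope of the lines y = a_i + i · x (there are 5 lines, with slopes 0, 1, ..., 4). Only the lines that attain the minimum somewhere contribute to roots; other lines are dominated. Here the surviving (envelope) indices are i = 4, i = 3, i = 2, i = 1, i = 0.
Intersections between consecutive envelope lines give the roots: for adjacent envelope indices i < j the intersection is x = (a_i − a_j) / (j − i). Reading off the sorted break points: {-5, -2, 7, 8}.
Verification: at each break x_0, at least two indices attain the minimum of min_i(a_i + i · x_0).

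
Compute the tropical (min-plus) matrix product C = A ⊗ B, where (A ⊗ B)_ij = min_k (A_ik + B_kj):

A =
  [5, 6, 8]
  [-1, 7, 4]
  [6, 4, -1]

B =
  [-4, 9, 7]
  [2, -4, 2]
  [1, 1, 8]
A ⊗ B =
  [1, 2, 8]
  [-5, 3, 6]
  [0, 0, 6]

Apply the min-plus product entry-by-entry:
  C[0][0] = min over k of (A[0][0] + B[0][0] = 5 + -4 = 1, A[0][1] + B[1][0] = 6 + 2 = 8, A[0][2] + B[2][0] = 8 + 1 = 9) = 1 (attained at k = 0)
  C[0][1] = min over k of (A[0][0] + B[0][1] = 5 + 9 = 14, A[0][1] + B[1][1] = 6 + -4 = 2, A[0][2] + B[2][1] = 8 + 1 = 9) = 2 (attained at k = 1)
  C[0][2] = min over k of (A[0][0] + B[0][2] = 5 + 7 = 12, A[0][1] + B[1][2] = 6 + 2 = 8, A[0][2] + B[2][2] = 8 + 8 = 16) = 8 (attained at k = 1)
  C[1][0] = min over k of (A[1][0] + B[0][0] = -1 + -4 = -5, A[1][1] + B[1][0] = 7 + 2 = 9, A[1][2] + B[2][0] = 4 + 1 = 5) = -5 (attained at k = 0)
  C[1][1] = min over k of (A[1][0] + B[0][1] = -1 + 9 = 8, A[1][1] + B[1][1] = 7 + -4 = 3, A[1][2] + B[2][1] = 4 + 1 = 5) = 3 (attained at k = 1)
  C[1][2] = min over k of (A[1][0] + B[0][2] = -1 + 7 = 6, A[1][1] + B[1][2] = 7 + 2 = 9, A[1][2] + B[2][2] = 4 + 8 = 12) = 6 (attained at k = 0)
  C[2][0] = min over k of (A[2][0] + B[0][0] = 6 + -4 = 2, A[2][1] + B[1][0] = 4 + 2 = 6, A[2][2] + B[2][0] = -1 + 1 = 0) = 0 (attained at k = 2)
  C[2][1] = min over k of (A[2][0] + B[0][1] = 6 + 9 = 15, A[2][1] + B[1][1] = 4 + -4 = 0, A[2][2] + B[2][1] = -1 + 1 = 0) = 0 (attained at k = 1)
  C[2][2] = min over k of (A[2][0] + B[0][2] = 6 + 7 = 13, A[2][1] + B[1][2] = 4 + 2 = 6, A[2][2] + B[2][2] = -1 + 8 = 7) = 6 (attained at k = 1)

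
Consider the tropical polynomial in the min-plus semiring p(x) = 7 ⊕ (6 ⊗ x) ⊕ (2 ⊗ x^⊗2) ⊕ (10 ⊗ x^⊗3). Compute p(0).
p(0) = 2

A tropical monomial a ⊗ x^⊗i evaluates to a + i · x. Evaluating each term at x = 0:
  Term 0 contributes 7 + 0 · 0 = 7
  Term 1 contributes 6 + 1 · 0 = 6
  Term 2 contributes 2 + 2 · 0 = 2
  Term 3 contributes 10 + 3 · 0 = 10
p(0) = ⊕ of these = min[7, 6, 2, 10] = 2.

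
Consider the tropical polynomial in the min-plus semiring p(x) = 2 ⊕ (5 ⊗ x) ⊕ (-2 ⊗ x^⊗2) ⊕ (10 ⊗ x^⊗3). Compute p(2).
p(2) = 2

A tropical monomial a ⊗ x^⊗i evaluates to a + i · x. Evaluating each term at x = 2:
  Term 0 contributes 2 + 0 · 2 = 2
  Term 1 contributes 5 + 1 · 2 = 7
  Term 2 contributes -2 + 2 · 2 = 2
  Term 3 contributes 10 + 3 · 2 = 16
p(2) = ⊕ of these = min[2, 7, 2, 16] = 2.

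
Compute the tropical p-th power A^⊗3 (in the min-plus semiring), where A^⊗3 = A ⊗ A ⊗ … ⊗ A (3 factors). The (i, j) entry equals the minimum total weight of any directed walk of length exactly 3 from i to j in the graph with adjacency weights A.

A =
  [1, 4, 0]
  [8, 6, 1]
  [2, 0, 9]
A^⊗3 =
  [3, 1, 1]
  [4, 7, 2]
  [3, 1, 3]

Each entry (A^⊗3)_ij equals the minimum over all length-3 walks i = v_0 → v_1 → … → v_3 = j of Σ_t A[v_t][v_{t+1}]. For example, for (i, j) = (0, 2) we minimise over 9 possible intermediate vertex sequences; the minimum is 1, attained along the walk 0 → 2 → 1 → 2.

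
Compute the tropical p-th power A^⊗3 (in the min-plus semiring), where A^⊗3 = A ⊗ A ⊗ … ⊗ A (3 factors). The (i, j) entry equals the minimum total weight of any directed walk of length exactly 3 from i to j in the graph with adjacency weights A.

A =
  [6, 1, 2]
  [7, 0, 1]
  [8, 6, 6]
A^⊗3 =
  [8, 1, 2]
  [7, 0, 1]
  [13, 6, 7]

Each entry (A^⊗3)_ij equals the minimum over all length-3 walks i = v_0 → v_1 → … → v_3 = j of Σ_t A[v_t][v_{t+1}]. For example, for (i, j) = (0, 2) we minimise over 9 possible intermediate vertex sequences; the minimum is 2, attained along the walk 0 → 1 → 1 → 2.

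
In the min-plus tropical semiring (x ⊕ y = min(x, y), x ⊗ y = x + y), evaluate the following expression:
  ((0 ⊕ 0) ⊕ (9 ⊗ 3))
((0 ⊕ 0) ⊕ (9 ⊗ 3)) = 0

Expand innermost to outermost. Recall ⊕ takes the minimum of its arguments and ⊗ takes their sum. Working out the expression ((0 ⊕ 0) ⊕ (9 ⊗ 3)) gives 0.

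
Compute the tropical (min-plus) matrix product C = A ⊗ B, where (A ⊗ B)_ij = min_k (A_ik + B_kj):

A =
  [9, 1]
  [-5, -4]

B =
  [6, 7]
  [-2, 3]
A ⊗ B =
  [-1, 4]
  [-6, -1]

Apply the min-plus product entry-by-entry:
  C[0][0] = min over k of (A[0][0] + B[0][0] = 9 + 6 = 15, A[0][1] + B[1][0] = 1 + -2 = -1) = -1 (attained at k = 1)
  C[0][1] = min over k of (A[0][0] + B[0][1] = 9 + 7 = 16, A[0][1] + B[1][1] = 1 + 3 = 4) = 4 (attained at k = 1)
  C[1][0] = min over k of (A[1][0] + B[0][0] = -5 + 6 = 1, A[1][1] + B[1][0] = -4 + -2 = -6) = -6 (attained at k = 1)
  C[1][1] = min over k of (A[1][0] + B[0][1] = -5 + 7 = 2, A[1][1] + B[1][1] = -4 + 3 = -1) = -1 (attained at k = 1)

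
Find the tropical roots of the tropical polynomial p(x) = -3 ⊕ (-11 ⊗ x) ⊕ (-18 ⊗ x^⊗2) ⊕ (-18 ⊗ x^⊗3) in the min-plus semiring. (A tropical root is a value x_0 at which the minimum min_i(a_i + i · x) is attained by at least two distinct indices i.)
Roots: {0, 7, 8}

Each tropical root is a break point of the lower envelope of the lines y = a_i + i · x (there are 4 lines, with slopes 0, 1, ..., 3). Only the lines that attain the minimum somewhere contribute to roots; other lines are dominated. Here the surviving (envelope) indices are i = 3, i = 2, i = 1, i = 0.
Intersections between consecutive envelope lines give the roots: for adjacent envelope indices i < j the intersection is x = (a_i − a_j) / (j − i). Reading off the sorted break points: {0, 7, 8}.
Verification: at each break x_0, at least two indices attain the minimum of min_i(a_i + i · x_0).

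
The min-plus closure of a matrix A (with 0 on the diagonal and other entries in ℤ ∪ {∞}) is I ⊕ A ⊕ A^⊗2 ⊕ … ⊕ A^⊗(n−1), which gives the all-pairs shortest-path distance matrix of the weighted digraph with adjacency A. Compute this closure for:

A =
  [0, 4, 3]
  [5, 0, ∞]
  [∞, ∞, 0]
Closure =
  [0, 4, 3]
  [5, 0, 8]
  [∞, ∞, 0]

This is the Floyd-Warshall all-pairs shortest-path computation. For each intermediate vertex k = 0, 1, …, 2, update dist[i][j] ← min(dist[i][j], dist[i][k] + dist[k][j]). The final matrix gives, for each (i, j), the minimum total weight of any directed path from i to j (possibly empty when i = j).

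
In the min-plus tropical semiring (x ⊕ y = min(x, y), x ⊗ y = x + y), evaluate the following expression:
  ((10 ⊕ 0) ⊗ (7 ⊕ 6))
((10 ⊕ 0) ⊗ (7 ⊕ 6)) = 6

Expand innermost to outermost. Recall ⊕ takes the minimum of its arguments and ⊗ takes their sum. Working out the expression ((10 ⊕ 0) ⊗ (7 ⊕ 6)) gives 6.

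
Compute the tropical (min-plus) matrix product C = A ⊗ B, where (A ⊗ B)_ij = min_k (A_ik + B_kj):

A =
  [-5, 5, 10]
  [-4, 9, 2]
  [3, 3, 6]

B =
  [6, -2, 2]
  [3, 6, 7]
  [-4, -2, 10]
A ⊗ B =
  [1, -7, -3]
  [-2, -6, -2]
  [2, 1, 5]

Apply the min-plus product entry-by-entry:
  C[0][0] = min over k of (A[0][0] + B[0][0] = -5 + 6 = 1, A[0][1] + B[1][0] = 5 + 3 = 8, A[0][2] + B[2][0] = 10 + -4 = 6) = 1 (attained at k = 0)
  C[0][1] = min over k of (A[0][0] + B[0][1] = -5 + -2 = -7, A[0][1] + B[1][1] = 5 + 6 = 11, A[0][2] + B[2][1] = 10 + -2 = 8) = -7 (attained at k = 0)
  C[0][2] = min over k of (A[0][0] + B[0][2] = -5 + 2 = -3, A[0][1] + B[1][2] = 5 + 7 = 12, A[0][2] + B[2][2] = 10 + 10 = 20) = -3 (attained at k = 0)
  C[1][0] = min over k of (A[1][0] + B[0][0] = -4 + 6 = 2, A[1][1] + B[1][0] = 9 + 3 = 12, A[1][2] + B[2][0] = 2 + -4 = -2) = -2 (attained at k = 2)
  C[1][1] = min over k of (A[1][0] + B[0][1] = -4 + -2 = -6, A[1][1] + B[1][1] = 9 + 6 = 15, A[1][2] + B[2][1] = 2 + -2 = 0) = -6 (attained at k = 0)
  C[1][2] = min over k of (A[1][0] + B[0][2] = -4 + 2 = -2, A[1][1] + B[1][2] = 9 + 7 = 16, A[1][2] + B[2][2] = 2 + 10 = 12) = -2 (attained at k = 0)
  C[2][0] = min over k of (A[2][0] + B[0][0] = 3 + 6 = 9, A[2][1] + B[1][0] = 3 + 3 = 6, A[2][2] + B[2][0] = 6 + -4 = 2) = 2 (attained at k = 2)
  C[2][1] = min over k of (A[2][0] + B[0][1] = 3 + -2 = 1, A[2][1] + B[1][1] = 3 + 6 = 9, A[2][2] + B[2][1] = 6 + -2 = 4) = 1 (attained at k = 0)
  C[2][2] = min over k of (A[2][0] + B[0][2] = 3 + 2 = 5, A[2][1] + B[1][2] = 3 + 7 = 10, A[2][2] + B[2][2] = 6 + 10 = 16) = 5 (attained at k = 0)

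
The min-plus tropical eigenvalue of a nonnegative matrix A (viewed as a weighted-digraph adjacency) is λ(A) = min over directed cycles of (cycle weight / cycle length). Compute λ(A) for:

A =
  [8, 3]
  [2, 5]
λ(A) = 5/2

Enumerate directed cycles and compute their means (weight / length). Sample:
  cycle 0 → 0: weight = 8, length = 1, mean = 8/1 ≈ 8.000
  cycle 1 → 1: weight = 5, length = 1, mean = 5/1 ≈ 5.000
  cycle 0 → 1 → 0: weight = 5, length = 2, mean = 5/2 ≈ 2.500
  cycle 1 → 0 → 1: weight = 5, length = 2, mean = 5/2 ≈ 2.500
Minimum mean = 2.500, attained e.g. along the cycle 0 → 1 → 0 with weight 5 and length 2. So λ(A) = 5/2 = 5/2.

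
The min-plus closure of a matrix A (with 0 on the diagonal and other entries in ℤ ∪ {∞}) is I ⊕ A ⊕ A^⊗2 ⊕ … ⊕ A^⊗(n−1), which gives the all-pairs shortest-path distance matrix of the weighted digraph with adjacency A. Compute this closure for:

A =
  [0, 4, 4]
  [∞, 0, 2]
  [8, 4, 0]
Closure =
  [0, 4, 4]
  [10, 0, 2]
  [8, 4, 0]

This is the Floyd-Warshall all-pairs shortest-path computation. For each intermediate vertex k = 0, 1, …, 2, update dist[i][j] ← min(dist[i][j], dist[i][k] + dist[k][j]). The final matrix gives, for each (i, j), the minimum total weight of any directed path from i to j (possibly empty when i = j).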